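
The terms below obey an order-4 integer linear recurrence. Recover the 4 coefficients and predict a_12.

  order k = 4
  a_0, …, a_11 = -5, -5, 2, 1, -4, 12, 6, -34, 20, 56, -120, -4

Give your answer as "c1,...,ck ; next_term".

0,-2,2,-2 ; 312

  a_4 = 0·1 + -2·2 + 2·-5 + -2·-5 = -4
  a_5 = 0·-4 + -2·1 + 2·2 + -2·-5 = 12
  a_6 = 0·12 + -2·-4 + 2·1 + -2·2 = 6
  a_7 = 0·6 + -2·12 + 2·-4 + -2·1 = -34
  a_8 = 0·-34 + -2·6 + 2·12 + -2·-4 = 20
  a_9 = 0·20 + -2·-34 + 2·6 + -2·12 = 56
  a_10 = 0·56 + -2·20 + 2·-34 + -2·6 = -120
  a_11 = 0·-120 + -2·56 + 2·20 + -2·-34 = -4
  a_12 = 0·-4 + -2·-120 + 2·56 + -2·20 = 312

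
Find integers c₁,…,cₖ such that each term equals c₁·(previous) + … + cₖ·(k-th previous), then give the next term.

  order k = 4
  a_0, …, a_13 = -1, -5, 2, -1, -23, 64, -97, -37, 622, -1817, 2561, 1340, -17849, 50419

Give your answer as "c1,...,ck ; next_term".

-3,-4,3,3 ; -68158

  a_4 = -3·-1 + -4·2 + 3·-5 + 3·-1 = -23
  a_5 = -3·-23 + -4·-1 + 3·2 + 3·-5 = 64
  a_6 = -3·64 + -4·-23 + 3·-1 + 3·2 = -97
  a_7 = -3·-97 + -4·64 + 3·-23 + 3·-1 = -37
  a_8 = -3·-37 + -4·-97 + 3·64 + 3·-23 = 622
  a_9 = -3·622 + -4·-37 + 3·-97 + 3·64 = -1817
  a_10 = -3·-1817 + -4·622 + 3·-37 + 3·-97 = 2561
  a_11 = -3·2561 + -4·-1817 + 3·622 + 3·-37 = 1340
  a_12 = -3·1340 + -4·2561 + 3·-1817 + 3·622 = -17849
  a_13 = -3·-17849 + -4·1340 + 3·2561 + 3·-1817 = 50419
  a_14 = -3·50419 + -4·-17849 + 3·1340 + 3·2561 = -68158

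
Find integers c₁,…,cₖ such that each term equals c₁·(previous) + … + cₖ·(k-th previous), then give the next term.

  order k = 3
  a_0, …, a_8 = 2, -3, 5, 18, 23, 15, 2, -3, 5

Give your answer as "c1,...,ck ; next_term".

  a_3 = 2·5 + -2·-3 + 1·2 = 18
  a_4 = 2·18 + -2·5 + 1·-3 = 23
  a_5 = 2·23 + -2·18 + 1·5 = 15
  a_6 = 2·15 + -2·23 + 1·18 = 2
  a_7 = 2·2 + -2·15 + 1·23 = -3
  a_8 = 2·-3 + -2·2 + 1·15 = 5
  a_9 = 2·5 + -2·-3 + 1·2 = 18

2,-2,1 ; 18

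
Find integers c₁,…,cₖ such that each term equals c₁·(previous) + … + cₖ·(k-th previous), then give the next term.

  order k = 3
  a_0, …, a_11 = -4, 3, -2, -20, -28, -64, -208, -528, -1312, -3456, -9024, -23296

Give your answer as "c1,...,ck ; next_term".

2,0,4 ; -60416

  a_3 = 2·-2 + 0·3 + 4·-4 = -20
  a_4 = 2·-20 + 0·-2 + 4·3 = -28
  a_5 = 2·-28 + 0·-20 + 4·-2 = -64
  a_6 = 2·-64 + 0·-28 + 4·-20 = -208
  a_7 = 2·-208 + 0·-64 + 4·-28 = -528
  a_8 = 2·-528 + 0·-208 + 4·-64 = -1312
  a_9 = 2·-1312 + 0·-528 + 4·-208 = -3456
  a_10 = 2·-3456 + 0·-1312 + 4·-528 = -9024
  a_11 = 2·-9024 + 0·-3456 + 4·-1312 = -23296
  a_12 = 2·-23296 + 0·-9024 + 4·-3456 = -60416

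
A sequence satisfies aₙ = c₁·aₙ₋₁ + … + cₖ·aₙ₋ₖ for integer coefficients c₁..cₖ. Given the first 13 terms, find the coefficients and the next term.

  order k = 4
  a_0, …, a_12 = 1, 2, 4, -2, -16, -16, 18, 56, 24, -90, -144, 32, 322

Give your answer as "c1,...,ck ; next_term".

  a_4 = 2·-2 + -4·4 + 3·2 + -2·1 = -16
  a_5 = 2·-16 + -4·-2 + 3·4 + -2·2 = -16
  a_6 = 2·-16 + -4·-16 + 3·-2 + -2·4 = 18
  a_7 = 2·18 + -4·-16 + 3·-16 + -2·-2 = 56
  a_8 = 2·56 + -4·18 + 3·-16 + -2·-16 = 24
  a_9 = 2·24 + -4·56 + 3·18 + -2·-16 = -90
  a_10 = 2·-90 + -4·24 + 3·56 + -2·18 = -144
  a_11 = 2·-144 + -4·-90 + 3·24 + -2·56 = 32
  a_12 = 2·32 + -4·-144 + 3·-90 + -2·24 = 322
  a_13 = 2·322 + -4·32 + 3·-144 + -2·-90 = 264

2,-4,3,-2 ; 264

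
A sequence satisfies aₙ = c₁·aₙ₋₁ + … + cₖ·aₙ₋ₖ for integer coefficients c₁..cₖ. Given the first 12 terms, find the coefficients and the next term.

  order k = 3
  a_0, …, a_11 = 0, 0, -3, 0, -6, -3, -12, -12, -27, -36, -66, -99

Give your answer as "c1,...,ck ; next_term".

0,2,1 ; -168

  a_3 = 0·-3 + 2·0 + 1·0 = 0
  a_4 = 0·0 + 2·-3 + 1·0 = -6
  a_5 = 0·-6 + 2·0 + 1·-3 = -3
  a_6 = 0·-3 + 2·-6 + 1·0 = -12
  a_7 = 0·-12 + 2·-3 + 1·-6 = -12
  a_8 = 0·-12 + 2·-12 + 1·-3 = -27
  a_9 = 0·-27 + 2·-12 + 1·-12 = -36
  a_10 = 0·-36 + 2·-27 + 1·-12 = -66
  a_11 = 0·-66 + 2·-36 + 1·-27 = -99
  a_12 = 0·-99 + 2·-66 + 1·-36 = -168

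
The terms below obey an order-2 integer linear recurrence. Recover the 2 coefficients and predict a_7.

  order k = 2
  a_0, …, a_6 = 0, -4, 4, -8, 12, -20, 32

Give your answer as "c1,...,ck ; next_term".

  a_2 = -1·-4 + 1·0 = 4
  a_3 = -1·4 + 1·-4 = -8
  a_4 = -1·-8 + 1·4 = 12
  a_5 = -1·12 + 1·-8 = -20
  a_6 = -1·-20 + 1·12 = 32
  a_7 = -1·32 + 1·-20 = -52

-1,1 ; -52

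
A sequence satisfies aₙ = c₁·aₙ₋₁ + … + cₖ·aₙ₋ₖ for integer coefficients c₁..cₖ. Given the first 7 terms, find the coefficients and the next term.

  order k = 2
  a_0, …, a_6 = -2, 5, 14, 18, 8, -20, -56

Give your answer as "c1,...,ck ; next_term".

  a_2 = 2·5 + -2·-2 = 14
  a_3 = 2·14 + -2·5 = 18
  a_4 = 2·18 + -2·14 = 8
  a_5 = 2·8 + -2·18 = -20
  a_6 = 2·-20 + -2·8 = -56
  a_7 = 2·-56 + -2·-20 = -72

2,-2 ; -72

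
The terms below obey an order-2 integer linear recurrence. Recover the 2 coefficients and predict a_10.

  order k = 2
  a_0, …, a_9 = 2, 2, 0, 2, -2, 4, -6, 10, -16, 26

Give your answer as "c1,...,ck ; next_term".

  a_2 = -1·2 + 1·2 = 0
  a_3 = -1·0 + 1·2 = 2
  a_4 = -1·2 + 1·0 = -2
  a_5 = -1·-2 + 1·2 = 4
  a_6 = -1·4 + 1·-2 = -6
  a_7 = -1·-6 + 1·4 = 10
  a_8 = -1·10 + 1·-6 = -16
  a_9 = -1·-16 + 1·10 = 26
  a_10 = -1·26 + 1·-16 = -42

-1,1 ; -42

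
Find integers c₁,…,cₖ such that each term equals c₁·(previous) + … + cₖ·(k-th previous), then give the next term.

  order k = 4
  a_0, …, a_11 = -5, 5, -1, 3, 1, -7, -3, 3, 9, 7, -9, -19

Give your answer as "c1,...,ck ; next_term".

  a_4 = 0·3 + -1·-1 + -1·5 + -1·-5 = 1
  a_5 = 0·1 + -1·3 + -1·-1 + -1·5 = -7
  a_6 = 0·-7 + -1·1 + -1·3 + -1·-1 = -3
  a_7 = 0·-3 + -1·-7 + -1·1 + -1·3 = 3
  a_8 = 0·3 + -1·-3 + -1·-7 + -1·1 = 9
  a_9 = 0·9 + -1·3 + -1·-3 + -1·-7 = 7
  a_10 = 0·7 + -1·9 + -1·3 + -1·-3 = -9
  a_11 = 0·-9 + -1·7 + -1·9 + -1·3 = -19
  a_12 = 0·-19 + -1·-9 + -1·7 + -1·9 = -7

0,-1,-1,-1 ; -7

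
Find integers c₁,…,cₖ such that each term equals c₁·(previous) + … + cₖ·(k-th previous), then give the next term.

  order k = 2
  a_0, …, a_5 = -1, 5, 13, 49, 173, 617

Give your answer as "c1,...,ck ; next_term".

3,2 ; 2197

  a_2 = 3·5 + 2·-1 = 13
  a_3 = 3·13 + 2·5 = 49
  a_4 = 3·49 + 2·13 = 173
  a_5 = 3·173 + 2·49 = 617
  a_6 = 3·617 + 2·173 = 2197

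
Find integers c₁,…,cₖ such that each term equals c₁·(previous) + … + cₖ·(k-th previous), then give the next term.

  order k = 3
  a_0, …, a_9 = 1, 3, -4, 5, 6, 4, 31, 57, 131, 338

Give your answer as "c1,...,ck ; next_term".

1,2,3 ; 771

  a_3 = 1·-4 + 2·3 + 3·1 = 5
  a_4 = 1·5 + 2·-4 + 3·3 = 6
  a_5 = 1·6 + 2·5 + 3·-4 = 4
  a_6 = 1·4 + 2·6 + 3·5 = 31
  a_7 = 1·31 + 2·4 + 3·6 = 57
  a_8 = 1·57 + 2·31 + 3·4 = 131
  a_9 = 1·131 + 2·57 + 3·31 = 338
  a_10 = 1·338 + 2·131 + 3·57 = 771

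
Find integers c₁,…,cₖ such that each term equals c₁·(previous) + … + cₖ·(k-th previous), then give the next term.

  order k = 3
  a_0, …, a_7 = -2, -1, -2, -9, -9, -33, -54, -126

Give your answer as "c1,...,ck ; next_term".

0,3,3 ; -261

  a_3 = 0·-2 + 3·-1 + 3·-2 = -9
  a_4 = 0·-9 + 3·-2 + 3·-1 = -9
  a_5 = 0·-9 + 3·-9 + 3·-2 = -33
  a_6 = 0·-33 + 3·-9 + 3·-9 = -54
  a_7 = 0·-54 + 3·-33 + 3·-9 = -126
  a_8 = 0·-126 + 3·-54 + 3·-33 = -261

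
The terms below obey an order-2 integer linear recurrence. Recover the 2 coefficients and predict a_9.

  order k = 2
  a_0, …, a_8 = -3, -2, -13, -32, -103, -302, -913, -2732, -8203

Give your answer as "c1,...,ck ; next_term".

2,3 ; -24602

  a_2 = 2·-2 + 3·-3 = -13
  a_3 = 2·-13 + 3·-2 = -32
  a_4 = 2·-32 + 3·-13 = -103
  a_5 = 2·-103 + 3·-32 = -302
  a_6 = 2·-302 + 3·-103 = -913
  a_7 = 2·-913 + 3·-302 = -2732
  a_8 = 2·-2732 + 3·-913 = -8203
  a_9 = 2·-8203 + 3·-2732 = -24602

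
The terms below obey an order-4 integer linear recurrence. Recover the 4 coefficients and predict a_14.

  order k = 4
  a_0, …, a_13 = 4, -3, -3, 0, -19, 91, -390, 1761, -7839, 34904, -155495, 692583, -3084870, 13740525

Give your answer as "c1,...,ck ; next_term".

  a_4 = -4·0 + 2·-3 + -1·-3 + -4·4 = -19
  a_5 = -4·-19 + 2·0 + -1·-3 + -4·-3 = 91
  a_6 = -4·91 + 2·-19 + -1·0 + -4·-3 = -390
  a_7 = -4·-390 + 2·91 + -1·-19 + -4·0 = 1761
  a_8 = -4·1761 + 2·-390 + -1·91 + -4·-19 = -7839
  a_9 = -4·-7839 + 2·1761 + -1·-390 + -4·91 = 34904
  a_10 = -4·34904 + 2·-7839 + -1·1761 + -4·-390 = -155495
  a_11 = -4·-155495 + 2·34904 + -1·-7839 + -4·1761 = 692583
  a_12 = -4·692583 + 2·-155495 + -1·34904 + -4·-7839 = -3084870
  a_13 = -4·-3084870 + 2·692583 + -1·-155495 + -4·34904 = 13740525
  a_14 = -4·13740525 + 2·-3084870 + -1·692583 + -4·-155495 = -61202443

-4,2,-1,-4 ; -61202443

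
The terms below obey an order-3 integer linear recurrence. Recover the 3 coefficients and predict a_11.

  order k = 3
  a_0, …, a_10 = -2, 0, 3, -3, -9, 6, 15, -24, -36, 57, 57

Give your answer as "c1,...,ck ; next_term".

  a_3 = 1·3 + -2·0 + 3·-2 = -3
  a_4 = 1·-3 + -2·3 + 3·0 = -9
  a_5 = 1·-9 + -2·-3 + 3·3 = 6
  a_6 = 1·6 + -2·-9 + 3·-3 = 15
  a_7 = 1·15 + -2·6 + 3·-9 = -24
  a_8 = 1·-24 + -2·15 + 3·6 = -36
  a_9 = 1·-36 + -2·-24 + 3·15 = 57
  a_10 = 1·57 + -2·-36 + 3·-24 = 57
  a_11 = 1·57 + -2·57 + 3·-36 = -165

1,-2,3 ; -165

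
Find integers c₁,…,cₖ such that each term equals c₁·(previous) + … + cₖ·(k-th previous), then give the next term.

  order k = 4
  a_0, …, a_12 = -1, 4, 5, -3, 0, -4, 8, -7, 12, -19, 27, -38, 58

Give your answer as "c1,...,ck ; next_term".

  a_4 = 0·-3 + 1·5 + -1·4 + 1·-1 = 0
  a_5 = 0·0 + 1·-3 + -1·5 + 1·4 = -4
  a_6 = 0·-4 + 1·0 + -1·-3 + 1·5 = 8
  a_7 = 0·8 + 1·-4 + -1·0 + 1·-3 = -7
  a_8 = 0·-7 + 1·8 + -1·-4 + 1·0 = 12
  a_9 = 0·12 + 1·-7 + -1·8 + 1·-4 = -19
  a_10 = 0·-19 + 1·12 + -1·-7 + 1·8 = 27
  a_11 = 0·27 + 1·-19 + -1·12 + 1·-7 = -38
  a_12 = 0·-38 + 1·27 + -1·-19 + 1·12 = 58
  a_13 = 0·58 + 1·-38 + -1·27 + 1·-19 = -84

0,1,-1,1 ; -84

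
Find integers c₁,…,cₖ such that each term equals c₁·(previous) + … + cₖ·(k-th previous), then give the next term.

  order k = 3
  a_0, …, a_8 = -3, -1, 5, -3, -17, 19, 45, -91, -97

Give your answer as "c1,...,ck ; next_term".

  a_3 = 0·5 + -3·-1 + 2·-3 = -3
  a_4 = 0·-3 + -3·5 + 2·-1 = -17
  a_5 = 0·-17 + -3·-3 + 2·5 = 19
  a_6 = 0·19 + -3·-17 + 2·-3 = 45
  a_7 = 0·45 + -3·19 + 2·-17 = -91
  a_8 = 0·-91 + -3·45 + 2·19 = -97
  a_9 = 0·-97 + -3·-91 + 2·45 = 363

0,-3,2 ; 363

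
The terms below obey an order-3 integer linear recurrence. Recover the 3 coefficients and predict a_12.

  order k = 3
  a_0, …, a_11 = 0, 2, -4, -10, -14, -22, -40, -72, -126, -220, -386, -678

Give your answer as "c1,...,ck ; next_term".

  a_3 = 2·-4 + -1·2 + 1·0 = -10
  a_4 = 2·-10 + -1·-4 + 1·2 = -14
  a_5 = 2·-14 + -1·-10 + 1·-4 = -22
  a_6 = 2·-22 + -1·-14 + 1·-10 = -40
  a_7 = 2·-40 + -1·-22 + 1·-14 = -72
  a_8 = 2·-72 + -1·-40 + 1·-22 = -126
  a_9 = 2·-126 + -1·-72 + 1·-40 = -220
  a_10 = 2·-220 + -1·-126 + 1·-72 = -386
  a_11 = 2·-386 + -1·-220 + 1·-126 = -678
  a_12 = 2·-678 + -1·-386 + 1·-220 = -1190

2,-1,1 ; -1190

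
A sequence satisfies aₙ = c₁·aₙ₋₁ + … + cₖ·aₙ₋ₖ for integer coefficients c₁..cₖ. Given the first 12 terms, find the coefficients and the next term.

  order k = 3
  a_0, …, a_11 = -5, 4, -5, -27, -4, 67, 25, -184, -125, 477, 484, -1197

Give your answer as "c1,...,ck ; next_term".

1,-3,2 ; -1695

  a_3 = 1·-5 + -3·4 + 2·-5 = -27
  a_4 = 1·-27 + -3·-5 + 2·4 = -4
  a_5 = 1·-4 + -3·-27 + 2·-5 = 67
  a_6 = 1·67 + -3·-4 + 2·-27 = 25
  a_7 = 1·25 + -3·67 + 2·-4 = -184
  a_8 = 1·-184 + -3·25 + 2·67 = -125
  a_9 = 1·-125 + -3·-184 + 2·25 = 477
  a_10 = 1·477 + -3·-125 + 2·-184 = 484
  a_11 = 1·484 + -3·477 + 2·-125 = -1197
  a_12 = 1·-1197 + -3·484 + 2·477 = -1695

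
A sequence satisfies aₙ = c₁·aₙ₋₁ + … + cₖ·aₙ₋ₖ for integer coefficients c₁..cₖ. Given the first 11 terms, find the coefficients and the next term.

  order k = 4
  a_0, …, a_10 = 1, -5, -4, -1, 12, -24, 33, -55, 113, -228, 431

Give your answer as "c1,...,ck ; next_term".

  a_4 = -2·-1 + -1·-4 + -1·-5 + 1·1 = 12
  a_5 = -2·12 + -1·-1 + -1·-4 + 1·-5 = -24
  a_6 = -2·-24 + -1·12 + -1·-1 + 1·-4 = 33
  a_7 = -2·33 + -1·-24 + -1·12 + 1·-1 = -55
  a_8 = -2·-55 + -1·33 + -1·-24 + 1·12 = 113
  a_9 = -2·113 + -1·-55 + -1·33 + 1·-24 = -228
  a_10 = -2·-228 + -1·113 + -1·-55 + 1·33 = 431
  a_11 = -2·431 + -1·-228 + -1·113 + 1·-55 = -802

-2,-1,-1,1 ; -802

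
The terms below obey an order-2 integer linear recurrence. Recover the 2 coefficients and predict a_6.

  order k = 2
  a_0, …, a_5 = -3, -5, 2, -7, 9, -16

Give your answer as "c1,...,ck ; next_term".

-1,1 ; 25

  a_2 = -1·-5 + 1·-3 = 2
  a_3 = -1·2 + 1·-5 = -7
  a_4 = -1·-7 + 1·2 = 9
  a_5 = -1·9 + 1·-7 = -16
  a_6 = -1·-16 + 1·9 = 25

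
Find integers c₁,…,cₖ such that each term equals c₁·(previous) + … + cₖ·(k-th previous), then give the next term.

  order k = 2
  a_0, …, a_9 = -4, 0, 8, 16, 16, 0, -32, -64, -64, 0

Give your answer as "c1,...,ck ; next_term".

2,-2 ; 128

  a_2 = 2·0 + -2·-4 = 8
  a_3 = 2·8 + -2·0 = 16
  a_4 = 2·16 + -2·8 = 16
  a_5 = 2·16 + -2·16 = 0
  a_6 = 2·0 + -2·16 = -32
  a_7 = 2·-32 + -2·0 = -64
  a_8 = 2·-64 + -2·-32 = -64
  a_9 = 2·-64 + -2·-64 = 0
  a_10 = 2·0 + -2·-64 = 128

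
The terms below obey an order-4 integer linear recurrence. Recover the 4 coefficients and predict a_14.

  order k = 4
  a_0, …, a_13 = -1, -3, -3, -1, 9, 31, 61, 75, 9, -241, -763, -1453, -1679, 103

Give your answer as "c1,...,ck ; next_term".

  a_4 = 2·-1 + -1·-3 + -2·-3 + -2·-1 = 9
  a_5 = 2·9 + -1·-1 + -2·-3 + -2·-3 = 31
  a_6 = 2·31 + -1·9 + -2·-1 + -2·-3 = 61
  a_7 = 2·61 + -1·31 + -2·9 + -2·-1 = 75
  a_8 = 2·75 + -1·61 + -2·31 + -2·9 = 9
  a_9 = 2·9 + -1·75 + -2·61 + -2·31 = -241
  a_10 = 2·-241 + -1·9 + -2·75 + -2·61 = -763
  a_11 = 2·-763 + -1·-241 + -2·9 + -2·75 = -1453
  a_12 = 2·-1453 + -1·-763 + -2·-241 + -2·9 = -1679
  a_13 = 2·-1679 + -1·-1453 + -2·-763 + -2·-241 = 103
  a_14 = 2·103 + -1·-1679 + -2·-1453 + -2·-763 = 6317

2,-1,-2,-2 ; 6317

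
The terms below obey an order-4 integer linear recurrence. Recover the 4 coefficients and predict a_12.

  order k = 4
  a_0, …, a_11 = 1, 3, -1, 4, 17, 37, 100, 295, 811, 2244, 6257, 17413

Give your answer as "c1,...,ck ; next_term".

  a_4 = 1·4 + 3·-1 + 4·3 + 4·1 = 17
  a_5 = 1·17 + 3·4 + 4·-1 + 4·3 = 37
  a_6 = 1·37 + 3·17 + 4·4 + 4·-1 = 100
  a_7 = 1·100 + 3·37 + 4·17 + 4·4 = 295
  a_8 = 1·295 + 3·100 + 4·37 + 4·17 = 811
  a_9 = 1·811 + 3·295 + 4·100 + 4·37 = 2244
  a_10 = 1·2244 + 3·811 + 4·295 + 4·100 = 6257
  a_11 = 1·6257 + 3·2244 + 4·811 + 4·295 = 17413
  a_12 = 1·17413 + 3·6257 + 4·2244 + 4·811 = 48404

1,3,4,4 ; 48404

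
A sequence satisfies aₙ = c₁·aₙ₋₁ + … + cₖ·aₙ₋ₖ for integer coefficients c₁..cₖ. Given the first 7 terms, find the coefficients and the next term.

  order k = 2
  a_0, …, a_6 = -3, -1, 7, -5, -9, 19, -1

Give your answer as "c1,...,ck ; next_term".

  a_2 = -1·-1 + -2·-3 = 7
  a_3 = -1·7 + -2·-1 = -5
  a_4 = -1·-5 + -2·7 = -9
  a_5 = -1·-9 + -2·-5 = 19
  a_6 = -1·19 + -2·-9 = -1
  a_7 = -1·-1 + -2·19 = -37

-1,-2 ; -37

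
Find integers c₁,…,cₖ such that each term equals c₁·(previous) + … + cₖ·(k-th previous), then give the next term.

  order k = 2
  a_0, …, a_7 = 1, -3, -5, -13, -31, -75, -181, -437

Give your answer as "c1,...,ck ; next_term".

  a_2 = 2·-3 + 1·1 = -5
  a_3 = 2·-5 + 1·-3 = -13
  a_4 = 2·-13 + 1·-5 = -31
  a_5 = 2·-31 + 1·-13 = -75
  a_6 = 2·-75 + 1·-31 = -181
  a_7 = 2·-181 + 1·-75 = -437
  a_8 = 2·-437 + 1·-181 = -1055

2,1 ; -1055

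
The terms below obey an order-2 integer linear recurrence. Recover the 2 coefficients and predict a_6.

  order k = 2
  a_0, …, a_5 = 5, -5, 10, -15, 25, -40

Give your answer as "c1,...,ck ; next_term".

-1,1 ; 65

  a_2 = -1·-5 + 1·5 = 10
  a_3 = -1·10 + 1·-5 = -15
  a_4 = -1·-15 + 1·10 = 25
  a_5 = -1·25 + 1·-15 = -40
  a_6 = -1·-40 + 1·25 = 65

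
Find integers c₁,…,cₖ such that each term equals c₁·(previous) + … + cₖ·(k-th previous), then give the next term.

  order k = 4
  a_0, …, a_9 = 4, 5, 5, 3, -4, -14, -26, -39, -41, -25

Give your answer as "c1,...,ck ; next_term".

1,0,1,-3 ; 14

  a_4 = 1·3 + 0·5 + 1·5 + -3·4 = -4
  a_5 = 1·-4 + 0·3 + 1·5 + -3·5 = -14
  a_6 = 1·-14 + 0·-4 + 1·3 + -3·5 = -26
  a_7 = 1·-26 + 0·-14 + 1·-4 + -3·3 = -39
  a_8 = 1·-39 + 0·-26 + 1·-14 + -3·-4 = -41
  a_9 = 1·-41 + 0·-39 + 1·-26 + -3·-14 = -25
  a_10 = 1·-25 + 0·-41 + 1·-39 + -3·-26 = 14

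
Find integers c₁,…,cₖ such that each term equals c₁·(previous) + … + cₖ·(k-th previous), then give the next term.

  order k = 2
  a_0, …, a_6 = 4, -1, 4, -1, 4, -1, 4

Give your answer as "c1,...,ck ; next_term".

  a_2 = 0·-1 + 1·4 = 4
  a_3 = 0·4 + 1·-1 = -1
  a_4 = 0·-1 + 1·4 = 4
  a_5 = 0·4 + 1·-1 = -1
  a_6 = 0·-1 + 1·4 = 4
  a_7 = 0·4 + 1·-1 = -1

0,1 ; -1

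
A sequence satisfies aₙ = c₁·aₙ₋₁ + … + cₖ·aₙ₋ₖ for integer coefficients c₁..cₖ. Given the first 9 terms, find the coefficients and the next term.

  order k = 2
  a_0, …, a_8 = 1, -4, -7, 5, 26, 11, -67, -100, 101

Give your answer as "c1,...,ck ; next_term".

1,-3 ; 401

  a_2 = 1·-4 + -3·1 = -7
  a_3 = 1·-7 + -3·-4 = 5
  a_4 = 1·5 + -3·-7 = 26
  a_5 = 1·26 + -3·5 = 11
  a_6 = 1·11 + -3·26 = -67
  a_7 = 1·-67 + -3·11 = -100
  a_8 = 1·-100 + -3·-67 = 101
  a_9 = 1·101 + -3·-100 = 401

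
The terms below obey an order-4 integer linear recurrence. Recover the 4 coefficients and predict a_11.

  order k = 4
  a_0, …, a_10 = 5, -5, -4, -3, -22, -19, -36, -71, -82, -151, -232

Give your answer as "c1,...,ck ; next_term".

  a_4 = 1·-3 + 1·-4 + 1·-5 + -2·5 = -22
  a_5 = 1·-22 + 1·-3 + 1·-4 + -2·-5 = -19
  a_6 = 1·-19 + 1·-22 + 1·-3 + -2·-4 = -36
  a_7 = 1·-36 + 1·-19 + 1·-22 + -2·-3 = -71
  a_8 = 1·-71 + 1·-36 + 1·-19 + -2·-22 = -82
  a_9 = 1·-82 + 1·-71 + 1·-36 + -2·-19 = -151
  a_10 = 1·-151 + 1·-82 + 1·-71 + -2·-36 = -232
  a_11 = 1·-232 + 1·-151 + 1·-82 + -2·-71 = -323

1,1,1,-2 ; -323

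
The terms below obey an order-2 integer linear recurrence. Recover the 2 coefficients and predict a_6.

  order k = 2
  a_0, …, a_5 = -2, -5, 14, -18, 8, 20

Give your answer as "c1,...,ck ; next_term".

-2,-2 ; -56

  a_2 = -2·-5 + -2·-2 = 14
  a_3 = -2·14 + -2·-5 = -18
  a_4 = -2·-18 + -2·14 = 8
  a_5 = -2·8 + -2·-18 = 20
  a_6 = -2·20 + -2·8 = -56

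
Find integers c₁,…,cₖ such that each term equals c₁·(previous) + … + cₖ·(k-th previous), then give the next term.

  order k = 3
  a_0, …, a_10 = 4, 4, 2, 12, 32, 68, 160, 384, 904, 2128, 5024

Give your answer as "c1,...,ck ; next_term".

  a_3 = 2·2 + 0·4 + 2·4 = 12
  a_4 = 2·12 + 0·2 + 2·4 = 32
  a_5 = 2·32 + 0·12 + 2·2 = 68
  a_6 = 2·68 + 0·32 + 2·12 = 160
  a_7 = 2·160 + 0·68 + 2·32 = 384
  a_8 = 2·384 + 0·160 + 2·68 = 904
  a_9 = 2·904 + 0·384 + 2·160 = 2128
  a_10 = 2·2128 + 0·904 + 2·384 = 5024
  a_11 = 2·5024 + 0·2128 + 2·904 = 11856

2,0,2 ; 11856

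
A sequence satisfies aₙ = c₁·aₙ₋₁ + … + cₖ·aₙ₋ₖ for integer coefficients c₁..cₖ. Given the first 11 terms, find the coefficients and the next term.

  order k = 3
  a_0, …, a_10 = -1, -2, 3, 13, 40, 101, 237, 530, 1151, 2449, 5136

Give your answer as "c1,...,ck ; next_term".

  a_3 = 3·3 + -1·-2 + -2·-1 = 13
  a_4 = 3·13 + -1·3 + -2·-2 = 40
  a_5 = 3·40 + -1·13 + -2·3 = 101
  a_6 = 3·101 + -1·40 + -2·13 = 237
  a_7 = 3·237 + -1·101 + -2·40 = 530
  a_8 = 3·530 + -1·237 + -2·101 = 1151
  a_9 = 3·1151 + -1·530 + -2·237 = 2449
  a_10 = 3·2449 + -1·1151 + -2·530 = 5136
  a_11 = 3·5136 + -1·2449 + -2·1151 = 10657

3,-1,-2 ; 10657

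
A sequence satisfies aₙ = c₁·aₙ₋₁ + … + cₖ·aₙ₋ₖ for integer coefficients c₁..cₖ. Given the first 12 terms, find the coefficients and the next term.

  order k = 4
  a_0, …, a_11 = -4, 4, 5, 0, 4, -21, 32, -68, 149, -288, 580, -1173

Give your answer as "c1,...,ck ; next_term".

  a_4 = -2·0 + 0·5 + -1·4 + -2·-4 = 4
  a_5 = -2·4 + 0·0 + -1·5 + -2·4 = -21
  a_6 = -2·-21 + 0·4 + -1·0 + -2·5 = 32
  a_7 = -2·32 + 0·-21 + -1·4 + -2·0 = -68
  a_8 = -2·-68 + 0·32 + -1·-21 + -2·4 = 149
  a_9 = -2·149 + 0·-68 + -1·32 + -2·-21 = -288
  a_10 = -2·-288 + 0·149 + -1·-68 + -2·32 = 580
  a_11 = -2·580 + 0·-288 + -1·149 + -2·-68 = -1173
  a_12 = -2·-1173 + 0·580 + -1·-288 + -2·149 = 2336

-2,0,-1,-2 ; 2336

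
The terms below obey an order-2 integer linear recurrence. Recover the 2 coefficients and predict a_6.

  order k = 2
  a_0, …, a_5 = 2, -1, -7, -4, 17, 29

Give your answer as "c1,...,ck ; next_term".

1,-3 ; -22

  a_2 = 1·-1 + -3·2 = -7
  a_3 = 1·-7 + -3·-1 = -4
  a_4 = 1·-4 + -3·-7 = 17
  a_5 = 1·17 + -3·-4 = 29
  a_6 = 1·29 + -3·17 = -22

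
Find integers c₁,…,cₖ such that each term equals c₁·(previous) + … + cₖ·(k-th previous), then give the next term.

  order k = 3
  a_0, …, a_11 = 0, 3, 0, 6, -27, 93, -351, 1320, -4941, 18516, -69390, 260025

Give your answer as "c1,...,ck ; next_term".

  a_3 = -3·0 + 2·3 + -3·0 = 6
  a_4 = -3·6 + 2·0 + -3·3 = -27
  a_5 = -3·-27 + 2·6 + -3·0 = 93
  a_6 = -3·93 + 2·-27 + -3·6 = -351
  a_7 = -3·-351 + 2·93 + -3·-27 = 1320
  a_8 = -3·1320 + 2·-351 + -3·93 = -4941
  a_9 = -3·-4941 + 2·1320 + -3·-351 = 18516
  a_10 = -3·18516 + 2·-4941 + -3·1320 = -69390
  a_11 = -3·-69390 + 2·18516 + -3·-4941 = 260025
  a_12 = -3·260025 + 2·-69390 + -3·18516 = -974403

-3,2,-3 ; -974403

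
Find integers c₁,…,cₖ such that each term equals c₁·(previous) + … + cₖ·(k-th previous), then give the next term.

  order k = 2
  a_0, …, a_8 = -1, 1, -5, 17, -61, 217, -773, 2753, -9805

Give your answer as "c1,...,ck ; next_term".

-3,2 ; 34921

  a_2 = -3·1 + 2·-1 = -5
  a_3 = -3·-5 + 2·1 = 17
  a_4 = -3·17 + 2·-5 = -61
  a_5 = -3·-61 + 2·17 = 217
  a_6 = -3·217 + 2·-61 = -773
  a_7 = -3·-773 + 2·217 = 2753
  a_8 = -3·2753 + 2·-773 = -9805
  a_9 = -3·-9805 + 2·2753 = 34921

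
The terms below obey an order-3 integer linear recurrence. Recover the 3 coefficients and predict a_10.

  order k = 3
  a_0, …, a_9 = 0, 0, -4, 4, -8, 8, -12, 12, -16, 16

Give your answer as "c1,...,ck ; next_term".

-1,1,1 ; -20

  a_3 = -1·-4 + 1·0 + 1·0 = 4
  a_4 = -1·4 + 1·-4 + 1·0 = -8
  a_5 = -1·-8 + 1·4 + 1·-4 = 8
  a_6 = -1·8 + 1·-8 + 1·4 = -12
  a_7 = -1·-12 + 1·8 + 1·-8 = 12
  a_8 = -1·12 + 1·-12 + 1·8 = -16
  a_9 = -1·-16 + 1·12 + 1·-12 = 16
  a_10 = -1·16 + 1·-16 + 1·12 = -20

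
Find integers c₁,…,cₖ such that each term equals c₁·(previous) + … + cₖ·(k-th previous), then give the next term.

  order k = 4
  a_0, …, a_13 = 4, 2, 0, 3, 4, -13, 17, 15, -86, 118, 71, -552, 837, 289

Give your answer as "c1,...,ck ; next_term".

  a_4 = -2·3 + -3·0 + 1·2 + 2·4 = 4
  a_5 = -2·4 + -3·3 + 1·0 + 2·2 = -13
  a_6 = -2·-13 + -3·4 + 1·3 + 2·0 = 17
  a_7 = -2·17 + -3·-13 + 1·4 + 2·3 = 15
  a_8 = -2·15 + -3·17 + 1·-13 + 2·4 = -86
  a_9 = -2·-86 + -3·15 + 1·17 + 2·-13 = 118
  a_10 = -2·118 + -3·-86 + 1·15 + 2·17 = 71
  a_11 = -2·71 + -3·118 + 1·-86 + 2·15 = -552
  a_12 = -2·-552 + -3·71 + 1·118 + 2·-86 = 837
  a_13 = -2·837 + -3·-552 + 1·71 + 2·118 = 289
  a_14 = -2·289 + -3·837 + 1·-552 + 2·71 = -3499

-2,-3,1,2 ; -3499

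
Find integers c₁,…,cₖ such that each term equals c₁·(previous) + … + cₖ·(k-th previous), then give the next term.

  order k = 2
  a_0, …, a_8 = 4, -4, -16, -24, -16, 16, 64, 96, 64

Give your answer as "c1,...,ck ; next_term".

  a_2 = 2·-4 + -2·4 = -16
  a_3 = 2·-16 + -2·-4 = -24
  a_4 = 2·-24 + -2·-16 = -16
  a_5 = 2·-16 + -2·-24 = 16
  a_6 = 2·16 + -2·-16 = 64
  a_7 = 2·64 + -2·16 = 96
  a_8 = 2·96 + -2·64 = 64
  a_9 = 2·64 + -2·96 = -64

2,-2 ; -64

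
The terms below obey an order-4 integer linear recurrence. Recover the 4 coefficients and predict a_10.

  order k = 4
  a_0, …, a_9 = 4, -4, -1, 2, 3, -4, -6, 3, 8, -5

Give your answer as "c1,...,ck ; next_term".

  a_4 = 1·2 + -1·-1 + 1·-4 + 1·4 = 3
  a_5 = 1·3 + -1·2 + 1·-1 + 1·-4 = -4
  a_6 = 1·-4 + -1·3 + 1·2 + 1·-1 = -6
  a_7 = 1·-6 + -1·-4 + 1·3 + 1·2 = 3
  a_8 = 1·3 + -1·-6 + 1·-4 + 1·3 = 8
  a_9 = 1·8 + -1·3 + 1·-6 + 1·-4 = -5
  a_10 = 1·-5 + -1·8 + 1·3 + 1·-6 = -16

1,-1,1,1 ; -16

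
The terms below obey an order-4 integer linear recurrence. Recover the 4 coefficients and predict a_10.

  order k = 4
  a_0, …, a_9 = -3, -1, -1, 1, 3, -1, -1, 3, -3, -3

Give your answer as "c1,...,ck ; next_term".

0,-1,1,-1 ; 7

  a_4 = 0·1 + -1·-1 + 1·-1 + -1·-3 = 3
  a_5 = 0·3 + -1·1 + 1·-1 + -1·-1 = -1
  a_6 = 0·-1 + -1·3 + 1·1 + -1·-1 = -1
  a_7 = 0·-1 + -1·-1 + 1·3 + -1·1 = 3
  a_8 = 0·3 + -1·-1 + 1·-1 + -1·3 = -3
  a_9 = 0·-3 + -1·3 + 1·-1 + -1·-1 = -3
  a_10 = 0·-3 + -1·-3 + 1·3 + -1·-1 = 7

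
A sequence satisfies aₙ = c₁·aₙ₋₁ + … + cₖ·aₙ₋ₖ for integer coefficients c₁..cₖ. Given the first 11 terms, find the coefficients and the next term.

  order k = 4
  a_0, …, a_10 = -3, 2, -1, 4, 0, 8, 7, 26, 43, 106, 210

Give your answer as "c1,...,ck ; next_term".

2,1,-2,1 ; 466

  a_4 = 2·4 + 1·-1 + -2·2 + 1·-3 = 0
  a_5 = 2·0 + 1·4 + -2·-1 + 1·2 = 8
  a_6 = 2·8 + 1·0 + -2·4 + 1·-1 = 7
  a_7 = 2·7 + 1·8 + -2·0 + 1·4 = 26
  a_8 = 2·26 + 1·7 + -2·8 + 1·0 = 43
  a_9 = 2·43 + 1·26 + -2·7 + 1·8 = 106
  a_10 = 2·106 + 1·43 + -2·26 + 1·7 = 210
  a_11 = 2·210 + 1·106 + -2·43 + 1·26 = 466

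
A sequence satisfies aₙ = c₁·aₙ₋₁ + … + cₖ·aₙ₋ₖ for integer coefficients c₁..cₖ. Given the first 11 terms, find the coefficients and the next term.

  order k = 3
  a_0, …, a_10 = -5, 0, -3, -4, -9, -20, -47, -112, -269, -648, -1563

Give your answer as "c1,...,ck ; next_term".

  a_3 = 3·-3 + -1·0 + -1·-5 = -4
  a_4 = 3·-4 + -1·-3 + -1·0 = -9
  a_5 = 3·-9 + -1·-4 + -1·-3 = -20
  a_6 = 3·-20 + -1·-9 + -1·-4 = -47
  a_7 = 3·-47 + -1·-20 + -1·-9 = -112
  a_8 = 3·-112 + -1·-47 + -1·-20 = -269
  a_9 = 3·-269 + -1·-112 + -1·-47 = -648
  a_10 = 3·-648 + -1·-269 + -1·-112 = -1563
  a_11 = 3·-1563 + -1·-648 + -1·-269 = -3772

3,-1,-1 ; -3772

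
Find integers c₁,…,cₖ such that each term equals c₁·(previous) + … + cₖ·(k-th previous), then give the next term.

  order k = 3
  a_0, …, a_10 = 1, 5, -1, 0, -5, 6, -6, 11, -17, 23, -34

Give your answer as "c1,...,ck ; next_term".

-1,0,-1 ; 51

  a_3 = -1·-1 + 0·5 + -1·1 = 0
  a_4 = -1·0 + 0·-1 + -1·5 = -5
  a_5 = -1·-5 + 0·0 + -1·-1 = 6
  a_6 = -1·6 + 0·-5 + -1·0 = -6
  a_7 = -1·-6 + 0·6 + -1·-5 = 11
  a_8 = -1·11 + 0·-6 + -1·6 = -17
  a_9 = -1·-17 + 0·11 + -1·-6 = 23
  a_10 = -1·23 + 0·-17 + -1·11 = -34
  a_11 = -1·-34 + 0·23 + -1·-17 = 51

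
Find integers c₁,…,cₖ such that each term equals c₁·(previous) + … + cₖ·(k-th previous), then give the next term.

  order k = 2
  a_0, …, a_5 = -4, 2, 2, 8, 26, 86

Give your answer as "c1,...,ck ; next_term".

  a_2 = 3·2 + 1·-4 = 2
  a_3 = 3·2 + 1·2 = 8
  a_4 = 3·8 + 1·2 = 26
  a_5 = 3·26 + 1·8 = 86
  a_6 = 3·86 + 1·26 = 284

3,1 ; 284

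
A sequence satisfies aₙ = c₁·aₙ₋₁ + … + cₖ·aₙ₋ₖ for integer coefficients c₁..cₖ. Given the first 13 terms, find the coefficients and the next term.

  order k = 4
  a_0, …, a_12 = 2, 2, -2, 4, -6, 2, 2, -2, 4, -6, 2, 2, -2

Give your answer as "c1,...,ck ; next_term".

  a_4 = -1·4 + -1·-2 + -1·2 + -1·2 = -6
  a_5 = -1·-6 + -1·4 + -1·-2 + -1·2 = 2
  a_6 = -1·2 + -1·-6 + -1·4 + -1·-2 = 2
  a_7 = -1·2 + -1·2 + -1·-6 + -1·4 = -2
  a_8 = -1·-2 + -1·2 + -1·2 + -1·-6 = 4
  a_9 = -1·4 + -1·-2 + -1·2 + -1·2 = -6
  a_10 = -1·-6 + -1·4 + -1·-2 + -1·2 = 2
  a_11 = -1·2 + -1·-6 + -1·4 + -1·-2 = 2
  a_12 = -1·2 + -1·2 + -1·-6 + -1·4 = -2
  a_13 = -1·-2 + -1·2 + -1·2 + -1·-6 = 4

-1,-1,-1,-1 ; 4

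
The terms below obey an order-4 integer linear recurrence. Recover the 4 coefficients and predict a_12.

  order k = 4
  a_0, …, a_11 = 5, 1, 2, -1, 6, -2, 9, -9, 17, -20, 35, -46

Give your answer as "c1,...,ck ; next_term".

  a_4 = 0·-1 + 1·2 + -1·1 + 1·5 = 6
  a_5 = 0·6 + 1·-1 + -1·2 + 1·1 = -2
  a_6 = 0·-2 + 1·6 + -1·-1 + 1·2 = 9
  a_7 = 0·9 + 1·-2 + -1·6 + 1·-1 = -9
  a_8 = 0·-9 + 1·9 + -1·-2 + 1·6 = 17
  a_9 = 0·17 + 1·-9 + -1·9 + 1·-2 = -20
  a_10 = 0·-20 + 1·17 + -1·-9 + 1·9 = 35
  a_11 = 0·35 + 1·-20 + -1·17 + 1·-9 = -46
  a_12 = 0·-46 + 1·35 + -1·-20 + 1·17 = 72

0,1,-1,1 ; 72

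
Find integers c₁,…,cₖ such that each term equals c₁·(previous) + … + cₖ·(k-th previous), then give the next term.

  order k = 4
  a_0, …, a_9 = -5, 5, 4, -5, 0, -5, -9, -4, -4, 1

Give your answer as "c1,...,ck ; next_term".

1,0,0,-1 ; 10

  a_4 = 1·-5 + 0·4 + 0·5 + -1·-5 = 0
  a_5 = 1·0 + 0·-5 + 0·4 + -1·5 = -5
  a_6 = 1·-5 + 0·0 + 0·-5 + -1·4 = -9
  a_7 = 1·-9 + 0·-5 + 0·0 + -1·-5 = -4
  a_8 = 1·-4 + 0·-9 + 0·-5 + -1·0 = -4
  a_9 = 1·-4 + 0·-4 + 0·-9 + -1·-5 = 1
  a_10 = 1·1 + 0·-4 + 0·-4 + -1·-9 = 10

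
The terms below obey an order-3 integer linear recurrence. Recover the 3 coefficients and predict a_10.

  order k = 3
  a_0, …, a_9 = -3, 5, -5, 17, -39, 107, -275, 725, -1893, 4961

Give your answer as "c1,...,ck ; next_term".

-2,2,1 ; -12983

  a_3 = -2·-5 + 2·5 + 1·-3 = 17
  a_4 = -2·17 + 2·-5 + 1·5 = -39
  a_5 = -2·-39 + 2·17 + 1·-5 = 107
  a_6 = -2·107 + 2·-39 + 1·17 = -275
  a_7 = -2·-275 + 2·107 + 1·-39 = 725
  a_8 = -2·725 + 2·-275 + 1·107 = -1893
  a_9 = -2·-1893 + 2·725 + 1·-275 = 4961
  a_10 = -2·4961 + 2·-1893 + 1·725 = -12983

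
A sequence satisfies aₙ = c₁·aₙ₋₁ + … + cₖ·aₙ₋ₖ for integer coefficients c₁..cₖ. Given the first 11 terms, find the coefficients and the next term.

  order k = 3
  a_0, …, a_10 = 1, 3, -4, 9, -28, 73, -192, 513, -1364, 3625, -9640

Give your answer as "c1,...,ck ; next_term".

  a_3 = -2·-4 + 1·3 + -2·1 = 9
  a_4 = -2·9 + 1·-4 + -2·3 = -28
  a_5 = -2·-28 + 1·9 + -2·-4 = 73
  a_6 = -2·73 + 1·-28 + -2·9 = -192
  a_7 = -2·-192 + 1·73 + -2·-28 = 513
  a_8 = -2·513 + 1·-192 + -2·73 = -1364
  a_9 = -2·-1364 + 1·513 + -2·-192 = 3625
  a_10 = -2·3625 + 1·-1364 + -2·513 = -9640
  a_11 = -2·-9640 + 1·3625 + -2·-1364 = 25633

-2,1,-2 ; 25633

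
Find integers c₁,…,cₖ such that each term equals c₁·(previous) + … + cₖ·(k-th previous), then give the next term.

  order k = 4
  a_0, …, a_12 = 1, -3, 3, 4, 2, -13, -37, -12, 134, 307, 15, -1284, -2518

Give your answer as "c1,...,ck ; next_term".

  a_4 = 1·4 + -3·3 + -3·-3 + -2·1 = 2
  a_5 = 1·2 + -3·4 + -3·3 + -2·-3 = -13
  a_6 = 1·-13 + -3·2 + -3·4 + -2·3 = -37
  a_7 = 1·-37 + -3·-13 + -3·2 + -2·4 = -12
  a_8 = 1·-12 + -3·-37 + -3·-13 + -2·2 = 134
  a_9 = 1·134 + -3·-12 + -3·-37 + -2·-13 = 307
  a_10 = 1·307 + -3·134 + -3·-12 + -2·-37 = 15
  a_11 = 1·15 + -3·307 + -3·134 + -2·-12 = -1284
  a_12 = 1·-1284 + -3·15 + -3·307 + -2·134 = -2518
  a_13 = 1·-2518 + -3·-1284 + -3·15 + -2·307 = 675

1,-3,-3,-2 ; 675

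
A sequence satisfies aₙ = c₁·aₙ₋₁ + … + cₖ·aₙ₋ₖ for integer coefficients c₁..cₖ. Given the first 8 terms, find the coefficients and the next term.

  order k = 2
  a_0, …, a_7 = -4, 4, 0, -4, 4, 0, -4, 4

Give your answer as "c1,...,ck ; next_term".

  a_2 = -1·4 + -1·-4 = 0
  a_3 = -1·0 + -1·4 = -4
  a_4 = -1·-4 + -1·0 = 4
  a_5 = -1·4 + -1·-4 = 0
  a_6 = -1·0 + -1·4 = -4
  a_7 = -1·-4 + -1·0 = 4
  a_8 = -1·4 + -1·-4 = 0

-1,-1 ; 0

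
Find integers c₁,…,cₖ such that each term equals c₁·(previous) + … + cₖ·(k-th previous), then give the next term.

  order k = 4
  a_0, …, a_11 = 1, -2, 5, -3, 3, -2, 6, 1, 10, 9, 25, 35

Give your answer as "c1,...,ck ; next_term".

1,1,0,1 ; 70

  a_4 = 1·-3 + 1·5 + 0·-2 + 1·1 = 3
  a_5 = 1·3 + 1·-3 + 0·5 + 1·-2 = -2
  a_6 = 1·-2 + 1·3 + 0·-3 + 1·5 = 6
  a_7 = 1·6 + 1·-2 + 0·3 + 1·-3 = 1
  a_8 = 1·1 + 1·6 + 0·-2 + 1·3 = 10
  a_9 = 1·10 + 1·1 + 0·6 + 1·-2 = 9
  a_10 = 1·9 + 1·10 + 0·1 + 1·6 = 25
  a_11 = 1·25 + 1·9 + 0·10 + 1·1 = 35
  a_12 = 1·35 + 1·25 + 0·9 + 1·10 = 70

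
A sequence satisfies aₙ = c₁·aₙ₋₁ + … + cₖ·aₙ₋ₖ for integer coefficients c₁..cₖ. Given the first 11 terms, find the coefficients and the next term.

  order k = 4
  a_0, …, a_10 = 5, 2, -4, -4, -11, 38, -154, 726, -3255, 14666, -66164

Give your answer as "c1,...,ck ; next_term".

-4,2,-2,-3 ; 298320

  a_4 = -4·-4 + 2·-4 + -2·2 + -3·5 = -11
  a_5 = -4·-11 + 2·-4 + -2·-4 + -3·2 = 38
  a_6 = -4·38 + 2·-11 + -2·-4 + -3·-4 = -154
  a_7 = -4·-154 + 2·38 + -2·-11 + -3·-4 = 726
  a_8 = -4·726 + 2·-154 + -2·38 + -3·-11 = -3255
  a_9 = -4·-3255 + 2·726 + -2·-154 + -3·38 = 14666
  a_10 = -4·14666 + 2·-3255 + -2·726 + -3·-154 = -66164
  a_11 = -4·-66164 + 2·14666 + -2·-3255 + -3·726 = 298320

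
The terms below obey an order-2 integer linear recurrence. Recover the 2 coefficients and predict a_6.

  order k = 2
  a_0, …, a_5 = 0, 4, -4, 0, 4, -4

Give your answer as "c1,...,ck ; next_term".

  a_2 = -1·4 + -1·0 = -4
  a_3 = -1·-4 + -1·4 = 0
  a_4 = -1·0 + -1·-4 = 4
  a_5 = -1·4 + -1·0 = -4
  a_6 = -1·-4 + -1·4 = 0

-1,-1 ; 0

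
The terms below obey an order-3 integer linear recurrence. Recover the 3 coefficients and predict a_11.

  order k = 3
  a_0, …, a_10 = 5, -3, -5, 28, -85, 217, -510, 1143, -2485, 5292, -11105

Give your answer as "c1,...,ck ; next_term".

-3,-1,2 ; 23053

  a_3 = -3·-5 + -1·-3 + 2·5 = 28
  a_4 = -3·28 + -1·-5 + 2·-3 = -85
  a_5 = -3·-85 + -1·28 + 2·-5 = 217
  a_6 = -3·217 + -1·-85 + 2·28 = -510
  a_7 = -3·-510 + -1·217 + 2·-85 = 1143
  a_8 = -3·1143 + -1·-510 + 2·217 = -2485
  a_9 = -3·-2485 + -1·1143 + 2·-510 = 5292
  a_10 = -3·5292 + -1·-2485 + 2·1143 = -11105
  a_11 = -3·-11105 + -1·5292 + 2·-2485 = 23053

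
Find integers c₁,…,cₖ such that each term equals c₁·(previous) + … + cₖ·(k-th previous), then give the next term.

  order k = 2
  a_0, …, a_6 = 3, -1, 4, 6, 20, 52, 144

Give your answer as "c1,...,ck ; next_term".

  a_2 = 2·-1 + 2·3 = 4
  a_3 = 2·4 + 2·-1 = 6
  a_4 = 2·6 + 2·4 = 20
  a_5 = 2·20 + 2·6 = 52
  a_6 = 2·52 + 2·20 = 144
  a_7 = 2·144 + 2·52 = 392

2,2 ; 392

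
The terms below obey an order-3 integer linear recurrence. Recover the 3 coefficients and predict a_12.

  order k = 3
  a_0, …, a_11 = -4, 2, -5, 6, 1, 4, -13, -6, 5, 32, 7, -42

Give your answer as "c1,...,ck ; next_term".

  a_3 = 0·-5 + -1·2 + -2·-4 = 6
  a_4 = 0·6 + -1·-5 + -2·2 = 1
  a_5 = 0·1 + -1·6 + -2·-5 = 4
  a_6 = 0·4 + -1·1 + -2·6 = -13
  a_7 = 0·-13 + -1·4 + -2·1 = -6
  a_8 = 0·-6 + -1·-13 + -2·4 = 5
  a_9 = 0·5 + -1·-6 + -2·-13 = 32
  a_10 = 0·32 + -1·5 + -2·-6 = 7
  a_11 = 0·7 + -1·32 + -2·5 = -42
  a_12 = 0·-42 + -1·7 + -2·32 = -71

0,-1,-2 ; -71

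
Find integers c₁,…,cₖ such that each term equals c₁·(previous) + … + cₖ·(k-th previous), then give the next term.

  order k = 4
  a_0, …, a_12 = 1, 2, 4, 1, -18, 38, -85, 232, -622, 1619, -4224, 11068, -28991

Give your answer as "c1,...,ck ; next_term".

  a_4 = -3·1 + -2·4 + -3·2 + -1·1 = -18
  a_5 = -3·-18 + -2·1 + -3·4 + -1·2 = 38
  a_6 = -3·38 + -2·-18 + -3·1 + -1·4 = -85
  a_7 = -3·-85 + -2·38 + -3·-18 + -1·1 = 232
  a_8 = -3·232 + -2·-85 + -3·38 + -1·-18 = -622
  a_9 = -3·-622 + -2·232 + -3·-85 + -1·38 = 1619
  a_10 = -3·1619 + -2·-622 + -3·232 + -1·-85 = -4224
  a_11 = -3·-4224 + -2·1619 + -3·-622 + -1·232 = 11068
  a_12 = -3·11068 + -2·-4224 + -3·1619 + -1·-622 = -28991
  a_13 = -3·-28991 + -2·11068 + -3·-4224 + -1·1619 = 75890

-3,-2,-3,-1 ; 75890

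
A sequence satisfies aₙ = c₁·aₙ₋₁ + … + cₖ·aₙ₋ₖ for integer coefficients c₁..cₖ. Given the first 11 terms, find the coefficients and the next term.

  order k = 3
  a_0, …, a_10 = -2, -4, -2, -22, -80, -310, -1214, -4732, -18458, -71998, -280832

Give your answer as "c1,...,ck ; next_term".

3,3,2 ; -1095406

  a_3 = 3·-2 + 3·-4 + 2·-2 = -22
  a_4 = 3·-22 + 3·-2 + 2·-4 = -80
  a_5 = 3·-80 + 3·-22 + 2·-2 = -310
  a_6 = 3·-310 + 3·-80 + 2·-22 = -1214
  a_7 = 3·-1214 + 3·-310 + 2·-80 = -4732
  a_8 = 3·-4732 + 3·-1214 + 2·-310 = -18458
  a_9 = 3·-18458 + 3·-4732 + 2·-1214 = -71998
  a_10 = 3·-71998 + 3·-18458 + 2·-4732 = -280832
  a_11 = 3·-280832 + 3·-71998 + 2·-18458 = -1095406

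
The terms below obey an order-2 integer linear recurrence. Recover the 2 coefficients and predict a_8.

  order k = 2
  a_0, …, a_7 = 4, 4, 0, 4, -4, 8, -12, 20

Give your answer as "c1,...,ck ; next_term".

-1,1 ; -32

  a_2 = -1·4 + 1·4 = 0
  a_3 = -1·0 + 1·4 = 4
  a_4 = -1·4 + 1·0 = -4
  a_5 = -1·-4 + 1·4 = 8
  a_6 = -1·8 + 1·-4 = -12
  a_7 = -1·-12 + 1·8 = 20
  a_8 = -1·20 + 1·-12 = -32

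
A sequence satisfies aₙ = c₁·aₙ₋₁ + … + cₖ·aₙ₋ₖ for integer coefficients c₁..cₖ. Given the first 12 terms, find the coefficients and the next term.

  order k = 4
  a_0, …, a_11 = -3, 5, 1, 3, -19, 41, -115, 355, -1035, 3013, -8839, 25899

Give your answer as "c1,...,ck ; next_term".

  a_4 = -3·3 + -1·1 + -3·5 + -2·-3 = -19
  a_5 = -3·-19 + -1·3 + -3·1 + -2·5 = 41
  a_6 = -3·41 + -1·-19 + -3·3 + -2·1 = -115
  a_7 = -3·-115 + -1·41 + -3·-19 + -2·3 = 355
  a_8 = -3·355 + -1·-115 + -3·41 + -2·-19 = -1035
  a_9 = -3·-1035 + -1·355 + -3·-115 + -2·41 = 3013
  a_10 = -3·3013 + -1·-1035 + -3·355 + -2·-115 = -8839
  a_11 = -3·-8839 + -1·3013 + -3·-1035 + -2·355 = 25899
  a_12 = -3·25899 + -1·-8839 + -3·3013 + -2·-1035 = -75827

-3,-1,-3,-2 ; -75827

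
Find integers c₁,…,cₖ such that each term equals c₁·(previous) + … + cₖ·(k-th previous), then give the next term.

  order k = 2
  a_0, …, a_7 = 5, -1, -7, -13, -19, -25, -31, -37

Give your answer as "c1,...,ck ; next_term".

2,-1 ; -43

  a_2 = 2·-1 + -1·5 = -7
  a_3 = 2·-7 + -1·-1 = -13
  a_4 = 2·-13 + -1·-7 = -19
  a_5 = 2·-19 + -1·-13 = -25
  a_6 = 2·-25 + -1·-19 = -31
  a_7 = 2·-31 + -1·-25 = -37
  a_8 = 2·-37 + -1·-31 = -43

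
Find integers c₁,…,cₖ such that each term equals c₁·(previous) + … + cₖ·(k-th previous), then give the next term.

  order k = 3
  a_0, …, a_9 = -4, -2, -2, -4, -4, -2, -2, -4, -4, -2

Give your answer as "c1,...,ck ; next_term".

  a_3 = 1·-2 + -1·-2 + 1·-4 = -4
  a_4 = 1·-4 + -1·-2 + 1·-2 = -4
  a_5 = 1·-4 + -1·-4 + 1·-2 = -2
  a_6 = 1·-2 + -1·-4 + 1·-4 = -2
  a_7 = 1·-2 + -1·-2 + 1·-4 = -4
  a_8 = 1·-4 + -1·-2 + 1·-2 = -4
  a_9 = 1·-4 + -1·-4 + 1·-2 = -2
  a_10 = 1·-2 + -1·-4 + 1·-4 = -2

1,-1,1 ; -2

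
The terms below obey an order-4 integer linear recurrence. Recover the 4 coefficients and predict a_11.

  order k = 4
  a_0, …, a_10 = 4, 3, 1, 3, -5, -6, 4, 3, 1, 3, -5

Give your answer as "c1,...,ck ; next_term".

0,-1,0,-1 ; -6

  a_4 = 0·3 + -1·1 + 0·3 + -1·4 = -5
  a_5 = 0·-5 + -1·3 + 0·1 + -1·3 = -6
  a_6 = 0·-6 + -1·-5 + 0·3 + -1·1 = 4
  a_7 = 0·4 + -1·-6 + 0·-5 + -1·3 = 3
  a_8 = 0·3 + -1·4 + 0·-6 + -1·-5 = 1
  a_9 = 0·1 + -1·3 + 0·4 + -1·-6 = 3
  a_10 = 0·3 + -1·1 + 0·3 + -1·4 = -5
  a_11 = 0·-5 + -1·3 + 0·1 + -1·3 = -6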